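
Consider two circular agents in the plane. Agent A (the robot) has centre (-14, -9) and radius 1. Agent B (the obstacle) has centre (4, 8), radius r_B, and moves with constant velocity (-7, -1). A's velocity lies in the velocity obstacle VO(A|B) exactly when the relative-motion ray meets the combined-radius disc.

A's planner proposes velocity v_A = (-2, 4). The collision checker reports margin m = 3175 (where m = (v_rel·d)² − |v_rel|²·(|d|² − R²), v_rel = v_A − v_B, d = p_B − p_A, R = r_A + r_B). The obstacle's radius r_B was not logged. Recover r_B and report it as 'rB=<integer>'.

m = 3175
d = (18, 17);  v_rel = (5, 5),  |v_rel|² = 50
v_rel×d = (5)·(17) − (5)·(18) = -5
since m = R²·50 − (-5)²:  R² = (25 + 3175) / 50 = 64
R = √64 = 8  ⇒  r_B = 8 − 1 = 7

rB=7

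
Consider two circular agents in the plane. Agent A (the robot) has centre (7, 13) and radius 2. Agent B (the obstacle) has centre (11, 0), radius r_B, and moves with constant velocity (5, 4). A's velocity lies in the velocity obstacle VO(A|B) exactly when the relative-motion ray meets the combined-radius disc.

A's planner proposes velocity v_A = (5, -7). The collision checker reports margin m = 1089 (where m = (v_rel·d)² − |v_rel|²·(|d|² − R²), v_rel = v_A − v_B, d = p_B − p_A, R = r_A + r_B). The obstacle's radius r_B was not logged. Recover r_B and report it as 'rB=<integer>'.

m = 1089
d = (4, -13);  v_rel = (0, -11),  |v_rel|² = 121
v_rel×d = (0)·(-13) − (-11)·(4) = 44
since m = R²·121 − 44²:  R² = (1936 + 1089) / 121 = 25
R = √25 = 5  ⇒  r_B = 5 − 2 = 3

rB=3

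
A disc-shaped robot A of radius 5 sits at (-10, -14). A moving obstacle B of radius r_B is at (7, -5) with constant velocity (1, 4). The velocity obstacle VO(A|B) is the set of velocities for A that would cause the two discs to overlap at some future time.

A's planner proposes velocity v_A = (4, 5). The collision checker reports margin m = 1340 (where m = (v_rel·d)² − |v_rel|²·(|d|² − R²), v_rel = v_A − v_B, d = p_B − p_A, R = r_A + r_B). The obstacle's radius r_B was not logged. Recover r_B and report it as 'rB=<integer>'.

m = 1340
d = (17, 9);  v_rel = (3, 1),  |v_rel|² = 10
v_rel×d = (3)·(9) − (1)·(17) = 10
since m = R²·10 − 10²:  R² = (100 + 1340) / 10 = 144
R = √144 = 12  ⇒  r_B = 12 − 5 = 7

rB=7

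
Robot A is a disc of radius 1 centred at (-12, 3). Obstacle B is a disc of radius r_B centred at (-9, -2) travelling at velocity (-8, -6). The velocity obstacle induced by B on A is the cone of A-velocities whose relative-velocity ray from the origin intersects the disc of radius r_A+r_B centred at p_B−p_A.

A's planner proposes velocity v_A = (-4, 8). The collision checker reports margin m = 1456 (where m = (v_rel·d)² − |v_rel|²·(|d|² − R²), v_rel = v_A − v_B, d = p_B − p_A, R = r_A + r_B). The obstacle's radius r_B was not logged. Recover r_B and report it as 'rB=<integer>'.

m = 1456
d = (3, -5);  v_rel = (4, 14),  |v_rel|² = 212
v_rel×d = (4)·(-5) − (14)·(3) = -62
since m = R²·212 − (-62)²:  R² = (3844 + 1456) / 212 = 25
R = √25 = 5  ⇒  r_B = 5 − 1 = 4

rB=4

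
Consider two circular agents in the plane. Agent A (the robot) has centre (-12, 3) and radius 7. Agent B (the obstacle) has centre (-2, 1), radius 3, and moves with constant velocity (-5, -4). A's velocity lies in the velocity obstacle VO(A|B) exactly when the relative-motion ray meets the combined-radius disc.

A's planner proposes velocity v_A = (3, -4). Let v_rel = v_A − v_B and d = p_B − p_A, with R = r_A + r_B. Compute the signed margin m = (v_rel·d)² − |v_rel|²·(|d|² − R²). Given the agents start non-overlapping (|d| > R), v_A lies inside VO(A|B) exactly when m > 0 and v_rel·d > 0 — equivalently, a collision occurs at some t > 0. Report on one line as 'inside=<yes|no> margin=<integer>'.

d = (10, -2),  |d|² = 104;  R = 7+3 = 10,  c = 104−10² = 4
v_rel = (8, 0),  |v_rel|² = 64;  v_rel·d = (8)·(10) + (0)·(-2) = 80
64·t² − 160·t + 4 = 0  ⇒  m = 80² − 64·4 = 6144
m = 6144 > 0,  v_rel·d = 80 > 0  ⇒  inside

inside=yes margin=6144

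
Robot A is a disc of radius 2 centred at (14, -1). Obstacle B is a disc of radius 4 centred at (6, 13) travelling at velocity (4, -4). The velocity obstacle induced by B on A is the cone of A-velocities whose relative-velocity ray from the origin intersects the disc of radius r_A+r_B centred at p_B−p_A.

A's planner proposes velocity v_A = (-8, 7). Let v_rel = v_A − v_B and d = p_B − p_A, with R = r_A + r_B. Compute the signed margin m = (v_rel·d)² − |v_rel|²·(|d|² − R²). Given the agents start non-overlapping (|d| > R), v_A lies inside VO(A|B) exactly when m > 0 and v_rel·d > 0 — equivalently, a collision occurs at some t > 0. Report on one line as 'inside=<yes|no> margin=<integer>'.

d = (-8, 14),  |d|² = 260;  R = 2+4 = 6,  c = 260−6² = 224
v_rel = (-12, 11),  |v_rel|² = 265;  v_rel·d = (-12)·(-8) + (11)·(14) = 250
265·t² − 500·t + 224 = 0  ⇒  m = 250² − 265·224 = 3140
m = 3140 > 0,  v_rel·d = 250 > 0  ⇒  inside

inside=yes margin=3140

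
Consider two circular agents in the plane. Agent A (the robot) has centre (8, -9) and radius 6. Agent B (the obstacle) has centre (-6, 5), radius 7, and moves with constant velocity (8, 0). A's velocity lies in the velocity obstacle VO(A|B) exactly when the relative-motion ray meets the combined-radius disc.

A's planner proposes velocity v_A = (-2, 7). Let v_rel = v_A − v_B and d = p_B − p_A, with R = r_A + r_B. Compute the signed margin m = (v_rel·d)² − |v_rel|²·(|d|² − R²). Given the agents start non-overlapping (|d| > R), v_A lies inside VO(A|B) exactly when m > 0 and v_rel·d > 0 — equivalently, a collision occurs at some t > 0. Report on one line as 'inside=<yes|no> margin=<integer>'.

d = (-14, 14),  |d|² = 392;  R = 6+7 = 13,  c = 392−13² = 223
v_rel = (-10, 7),  |v_rel|² = 149;  v_rel·d = (-10)·(-14) + (7)·(14) = 238
149·t² − 476·t + 223 = 0  ⇒  m = 238² − 149·223 = 23417
m = 23417 > 0,  v_rel·d = 238 > 0  ⇒  inside

inside=yes margin=23417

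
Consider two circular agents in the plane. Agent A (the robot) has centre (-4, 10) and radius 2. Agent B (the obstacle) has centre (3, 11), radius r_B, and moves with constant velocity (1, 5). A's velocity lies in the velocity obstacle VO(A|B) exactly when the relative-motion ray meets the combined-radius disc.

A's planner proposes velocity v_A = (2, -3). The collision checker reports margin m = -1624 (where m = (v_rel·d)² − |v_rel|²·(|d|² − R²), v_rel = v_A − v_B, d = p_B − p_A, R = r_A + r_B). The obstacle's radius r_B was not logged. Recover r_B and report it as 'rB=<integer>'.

m = -1624
d = (7, 1);  v_rel = (1, -8),  |v_rel|² = 65
v_rel×d = (1)·(1) − (-8)·(7) = 57
since m = R²·65 − 57²:  R² = (3249 + -1624) / 65 = 25
R = √25 = 5  ⇒  r_B = 5 − 2 = 3

rB=3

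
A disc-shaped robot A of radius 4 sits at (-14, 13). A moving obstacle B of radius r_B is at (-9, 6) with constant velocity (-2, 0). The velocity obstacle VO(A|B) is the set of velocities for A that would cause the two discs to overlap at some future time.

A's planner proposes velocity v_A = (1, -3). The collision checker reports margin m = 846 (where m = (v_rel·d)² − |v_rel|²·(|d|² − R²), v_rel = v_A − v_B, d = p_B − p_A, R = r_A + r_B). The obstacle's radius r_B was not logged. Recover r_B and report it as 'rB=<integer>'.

m = 846
d = (5, -7);  v_rel = (3, -3),  |v_rel|² = 18
v_rel×d = (3)·(-7) − (-3)·(5) = -6
since m = R²·18 − (-6)²:  R² = (36 + 846) / 18 = 49
R = √49 = 7  ⇒  r_B = 7 − 4 = 3

rB=3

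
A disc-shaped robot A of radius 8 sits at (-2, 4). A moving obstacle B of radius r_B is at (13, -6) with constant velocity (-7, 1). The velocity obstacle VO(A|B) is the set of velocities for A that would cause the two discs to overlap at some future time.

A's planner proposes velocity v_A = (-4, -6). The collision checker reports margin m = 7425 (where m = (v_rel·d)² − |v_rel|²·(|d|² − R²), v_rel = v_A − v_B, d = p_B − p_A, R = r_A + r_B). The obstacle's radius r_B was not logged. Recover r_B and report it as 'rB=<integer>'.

m = 7425
d = (15, -10);  v_rel = (3, -7),  |v_rel|² = 58
v_rel×d = (3)·(-10) − (-7)·(15) = 75
since m = R²·58 − 75²:  R² = (5625 + 7425) / 58 = 225
R = √225 = 15  ⇒  r_B = 15 − 8 = 7

rB=7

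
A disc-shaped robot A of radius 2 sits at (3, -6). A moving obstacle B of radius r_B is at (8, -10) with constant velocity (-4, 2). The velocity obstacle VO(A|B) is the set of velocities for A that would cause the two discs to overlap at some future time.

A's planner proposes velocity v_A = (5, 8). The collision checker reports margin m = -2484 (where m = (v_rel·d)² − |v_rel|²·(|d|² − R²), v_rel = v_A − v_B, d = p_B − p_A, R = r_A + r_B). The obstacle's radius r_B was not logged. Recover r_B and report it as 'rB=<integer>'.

m = -2484
d = (5, -4);  v_rel = (9, 6),  |v_rel|² = 117
v_rel×d = (9)·(-4) − (6)·(5) = -66
since m = R²·117 − (-66)²:  R² = (4356 + -2484) / 117 = 16
R = √16 = 4  ⇒  r_B = 4 − 2 = 2

rB=2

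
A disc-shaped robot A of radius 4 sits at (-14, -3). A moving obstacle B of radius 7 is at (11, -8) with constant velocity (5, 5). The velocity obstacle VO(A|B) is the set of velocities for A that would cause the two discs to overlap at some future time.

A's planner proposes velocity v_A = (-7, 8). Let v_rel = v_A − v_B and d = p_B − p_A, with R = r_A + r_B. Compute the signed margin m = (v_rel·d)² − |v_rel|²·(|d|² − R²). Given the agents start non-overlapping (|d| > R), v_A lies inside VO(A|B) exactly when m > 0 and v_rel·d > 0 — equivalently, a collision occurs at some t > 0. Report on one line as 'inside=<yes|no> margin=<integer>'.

d = (25, -5),  |d|² = 650;  R = 4+7 = 11,  c = 650−11² = 529
v_rel = (-12, 3),  |v_rel|² = 153;  v_rel·d = (-12)·(25) + (3)·(-5) = -315
153·t² + 630·t + 529 = 0  ⇒  m = (-315)² − 153·529 = 18288
m = 18288 > 0,  v_rel·d = -315 < 0  ⇒  outside

inside=no margin=18288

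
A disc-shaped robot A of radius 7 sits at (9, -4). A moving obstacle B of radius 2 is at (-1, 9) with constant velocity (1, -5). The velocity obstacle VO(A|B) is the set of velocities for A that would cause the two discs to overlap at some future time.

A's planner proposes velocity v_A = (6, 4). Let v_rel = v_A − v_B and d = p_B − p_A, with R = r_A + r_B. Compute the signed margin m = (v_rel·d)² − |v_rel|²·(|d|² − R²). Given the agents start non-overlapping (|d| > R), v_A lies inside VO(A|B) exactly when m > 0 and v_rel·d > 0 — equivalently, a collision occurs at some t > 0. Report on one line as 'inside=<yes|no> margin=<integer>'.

d = (-10, 13),  |d|² = 269;  R = 7+2 = 9,  c = 269−9² = 188
v_rel = (5, 9),  |v_rel|² = 106;  v_rel·d = (5)·(-10) + (9)·(13) = 67
106·t² − 134·t + 188 = 0  ⇒  m = 67² − 106·188 = -15439
m = -15439 < 0,  v_rel·d = 67 > 0  ⇒  outside

inside=no margin=-15439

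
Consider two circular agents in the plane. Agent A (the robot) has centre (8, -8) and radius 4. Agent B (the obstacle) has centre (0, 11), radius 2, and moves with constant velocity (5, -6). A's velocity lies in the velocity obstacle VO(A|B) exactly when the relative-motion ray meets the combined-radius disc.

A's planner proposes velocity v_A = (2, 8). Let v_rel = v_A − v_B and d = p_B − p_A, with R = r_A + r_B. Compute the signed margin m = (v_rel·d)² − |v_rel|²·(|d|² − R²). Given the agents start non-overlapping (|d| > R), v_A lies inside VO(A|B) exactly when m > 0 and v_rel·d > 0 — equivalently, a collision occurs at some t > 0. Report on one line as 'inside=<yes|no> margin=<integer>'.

d = (-8, 19),  |d|² = 425;  R = 4+2 = 6,  c = 425−6² = 389
v_rel = (-3, 14),  |v_rel|² = 205;  v_rel·d = (-3)·(-8) + (14)·(19) = 290
205·t² − 580·t + 389 = 0  ⇒  m = 290² − 205·389 = 4355
m = 4355 > 0,  v_rel·d = 290 > 0  ⇒  inside

inside=yes margin=4355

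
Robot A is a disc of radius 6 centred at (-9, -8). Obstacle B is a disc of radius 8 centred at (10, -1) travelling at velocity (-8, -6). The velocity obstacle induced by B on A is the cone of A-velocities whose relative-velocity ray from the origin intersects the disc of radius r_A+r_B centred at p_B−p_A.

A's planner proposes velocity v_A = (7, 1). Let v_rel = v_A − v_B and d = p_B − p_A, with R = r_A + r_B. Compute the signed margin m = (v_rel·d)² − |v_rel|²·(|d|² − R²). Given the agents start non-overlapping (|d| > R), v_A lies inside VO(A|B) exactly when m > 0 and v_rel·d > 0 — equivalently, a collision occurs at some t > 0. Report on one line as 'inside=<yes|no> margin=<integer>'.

d = (19, 7),  |d|² = 410;  R = 6+8 = 14,  c = 410−14² = 214
v_rel = (15, 7),  |v_rel|² = 274;  v_rel·d = (15)·(19) + (7)·(7) = 334
274·t² − 668·t + 214 = 0  ⇒  m = 334² − 274·214 = 52920
m = 52920 > 0,  v_rel·d = 334 > 0  ⇒  inside

inside=yes margin=52920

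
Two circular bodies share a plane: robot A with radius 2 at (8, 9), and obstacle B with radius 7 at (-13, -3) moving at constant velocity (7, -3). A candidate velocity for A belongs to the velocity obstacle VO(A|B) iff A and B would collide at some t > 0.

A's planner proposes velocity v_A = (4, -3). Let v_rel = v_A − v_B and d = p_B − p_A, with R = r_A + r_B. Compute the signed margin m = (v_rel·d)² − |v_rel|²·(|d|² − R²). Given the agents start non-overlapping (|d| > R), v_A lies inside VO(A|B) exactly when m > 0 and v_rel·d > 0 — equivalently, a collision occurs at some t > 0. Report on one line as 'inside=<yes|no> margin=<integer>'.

d = (-21, -12),  |d|² = 585;  R = 2+7 = 9,  c = 585−9² = 504
v_rel = (-3, 0),  |v_rel|² = 9;  v_rel·d = (-3)·(-21) + (0)·(-12) = 63
9·t² − 126·t + 504 = 0  ⇒  m = 63² − 9·504 = -567
m = -567 < 0,  v_rel·d = 63 > 0  ⇒  outside

inside=no margin=-567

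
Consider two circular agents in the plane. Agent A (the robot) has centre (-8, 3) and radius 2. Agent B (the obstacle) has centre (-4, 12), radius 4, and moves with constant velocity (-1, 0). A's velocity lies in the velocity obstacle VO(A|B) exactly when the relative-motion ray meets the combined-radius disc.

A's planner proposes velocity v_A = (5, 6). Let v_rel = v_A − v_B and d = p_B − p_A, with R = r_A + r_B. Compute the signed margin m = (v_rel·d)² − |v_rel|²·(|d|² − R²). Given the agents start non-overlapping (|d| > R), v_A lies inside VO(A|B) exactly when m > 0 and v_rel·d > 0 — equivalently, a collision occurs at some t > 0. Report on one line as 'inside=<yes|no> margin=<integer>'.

d = (4, 9),  |d|² = 97;  R = 2+4 = 6,  c = 97−6² = 61
v_rel = (6, 6),  |v_rel|² = 72;  v_rel·d = (6)·(4) + (6)·(9) = 78
72·t² − 156·t + 61 = 0  ⇒  m = 78² − 72·61 = 1692
m = 1692 > 0,  v_rel·d = 78 > 0  ⇒  inside

inside=yes margin=1692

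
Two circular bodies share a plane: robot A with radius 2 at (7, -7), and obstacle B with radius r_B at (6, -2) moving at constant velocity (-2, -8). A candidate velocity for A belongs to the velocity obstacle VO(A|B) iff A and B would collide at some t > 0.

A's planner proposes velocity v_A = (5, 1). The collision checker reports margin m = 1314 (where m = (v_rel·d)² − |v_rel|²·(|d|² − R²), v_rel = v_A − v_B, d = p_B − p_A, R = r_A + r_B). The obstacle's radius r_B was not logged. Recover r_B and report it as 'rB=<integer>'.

m = 1314
d = (-1, 5);  v_rel = (7, 9),  |v_rel|² = 130
v_rel×d = (7)·(5) − (9)·(-1) = 44
since m = R²·130 − 44²:  R² = (1936 + 1314) / 130 = 25
R = √25 = 5  ⇒  r_B = 5 − 2 = 3

rB=3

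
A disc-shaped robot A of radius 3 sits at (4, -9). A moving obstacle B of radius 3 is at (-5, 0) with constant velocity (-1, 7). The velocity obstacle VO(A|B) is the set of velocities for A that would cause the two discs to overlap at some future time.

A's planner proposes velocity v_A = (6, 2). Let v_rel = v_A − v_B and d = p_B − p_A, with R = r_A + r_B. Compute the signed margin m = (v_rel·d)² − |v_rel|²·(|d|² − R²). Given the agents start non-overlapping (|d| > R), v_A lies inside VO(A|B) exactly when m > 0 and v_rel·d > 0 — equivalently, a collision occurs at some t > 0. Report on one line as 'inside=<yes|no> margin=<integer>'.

d = (-9, 9),  |d|² = 162;  R = 3+3 = 6,  c = 162−6² = 126
v_rel = (7, -5),  |v_rel|² = 74;  v_rel·d = (7)·(-9) + (-5)·(9) = -108
74·t² + 216·t + 126 = 0  ⇒  m = (-108)² − 74·126 = 2340
m = 2340 > 0,  v_rel·d = -108 < 0  ⇒  outside

inside=no margin=2340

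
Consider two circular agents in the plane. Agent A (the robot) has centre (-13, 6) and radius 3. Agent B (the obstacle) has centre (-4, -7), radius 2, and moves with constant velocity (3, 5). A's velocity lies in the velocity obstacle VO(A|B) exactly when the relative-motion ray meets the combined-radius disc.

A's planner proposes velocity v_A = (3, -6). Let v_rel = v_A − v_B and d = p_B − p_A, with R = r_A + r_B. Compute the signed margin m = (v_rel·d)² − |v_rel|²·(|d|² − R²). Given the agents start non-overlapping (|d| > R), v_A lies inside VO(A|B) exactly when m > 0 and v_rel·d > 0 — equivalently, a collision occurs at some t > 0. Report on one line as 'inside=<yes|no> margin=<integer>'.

d = (9, -13),  |d|² = 250;  R = 3+2 = 5,  c = 250−5² = 225
v_rel = (0, -11),  |v_rel|² = 121;  v_rel·d = (0)·(9) + (-11)·(-13) = 143
121·t² − 286·t + 225 = 0  ⇒  m = 143² − 121·225 = -6776
m = -6776 < 0,  v_rel·d = 143 > 0  ⇒  outside

inside=no margin=-6776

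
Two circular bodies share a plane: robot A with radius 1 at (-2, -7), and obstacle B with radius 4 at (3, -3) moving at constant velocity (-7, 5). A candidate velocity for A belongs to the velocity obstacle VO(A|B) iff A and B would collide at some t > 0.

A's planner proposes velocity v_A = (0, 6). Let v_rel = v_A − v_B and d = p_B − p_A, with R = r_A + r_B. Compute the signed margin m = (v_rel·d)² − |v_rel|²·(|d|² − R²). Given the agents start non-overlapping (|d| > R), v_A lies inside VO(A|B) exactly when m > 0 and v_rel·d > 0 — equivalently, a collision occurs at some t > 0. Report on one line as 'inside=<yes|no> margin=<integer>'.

d = (5, 4),  |d|² = 41;  R = 1+4 = 5,  c = 41−5² = 16
v_rel = (7, 1),  |v_rel|² = 50;  v_rel·d = (7)·(5) + (1)·(4) = 39
50·t² − 78·t + 16 = 0  ⇒  m = 39² − 50·16 = 721
m = 721 > 0,  v_rel·d = 39 > 0  ⇒  inside

inside=yes margin=721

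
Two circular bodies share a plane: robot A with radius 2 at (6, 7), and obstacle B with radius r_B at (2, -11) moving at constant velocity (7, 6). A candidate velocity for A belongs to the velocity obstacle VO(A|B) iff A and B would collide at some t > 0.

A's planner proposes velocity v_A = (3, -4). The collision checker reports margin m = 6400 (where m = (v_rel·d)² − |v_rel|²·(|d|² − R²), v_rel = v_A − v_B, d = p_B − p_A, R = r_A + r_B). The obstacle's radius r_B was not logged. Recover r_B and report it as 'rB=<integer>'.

m = 6400
d = (-4, -18);  v_rel = (-4, -10),  |v_rel|² = 116
v_rel×d = (-4)·(-18) − (-10)·(-4) = 32
since m = R²·116 − 32²:  R² = (1024 + 6400) / 116 = 64
R = √64 = 8  ⇒  r_B = 8 − 2 = 6

rB=6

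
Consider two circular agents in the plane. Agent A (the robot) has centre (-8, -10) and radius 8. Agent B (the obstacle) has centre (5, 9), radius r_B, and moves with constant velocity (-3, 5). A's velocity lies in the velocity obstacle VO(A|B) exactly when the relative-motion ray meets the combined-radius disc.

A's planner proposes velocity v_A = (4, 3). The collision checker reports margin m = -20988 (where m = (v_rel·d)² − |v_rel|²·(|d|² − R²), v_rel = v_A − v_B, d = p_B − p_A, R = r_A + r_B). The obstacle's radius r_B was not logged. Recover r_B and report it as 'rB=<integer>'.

m = -20988
d = (13, 19);  v_rel = (7, -2),  |v_rel|² = 53
v_rel×d = (7)·(19) − (-2)·(13) = 159
since m = R²·53 − 159²:  R² = (25281 + -20988) / 53 = 81
R = √81 = 9  ⇒  r_B = 9 − 8 = 1

rB=1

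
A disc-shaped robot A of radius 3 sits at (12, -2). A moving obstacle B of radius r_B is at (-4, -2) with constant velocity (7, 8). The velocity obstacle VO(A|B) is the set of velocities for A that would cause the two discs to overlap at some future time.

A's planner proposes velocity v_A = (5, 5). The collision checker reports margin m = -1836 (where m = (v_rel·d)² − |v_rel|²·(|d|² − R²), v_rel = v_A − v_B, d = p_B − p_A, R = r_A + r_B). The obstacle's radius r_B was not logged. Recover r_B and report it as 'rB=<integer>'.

m = -1836
d = (-16, 0);  v_rel = (-2, -3),  |v_rel|² = 13
v_rel×d = (-2)·(0) − (-3)·(-16) = -48
since m = R²·13 − (-48)²:  R² = (2304 + -1836) / 13 = 36
R = √36 = 6  ⇒  r_B = 6 − 3 = 3

rB=3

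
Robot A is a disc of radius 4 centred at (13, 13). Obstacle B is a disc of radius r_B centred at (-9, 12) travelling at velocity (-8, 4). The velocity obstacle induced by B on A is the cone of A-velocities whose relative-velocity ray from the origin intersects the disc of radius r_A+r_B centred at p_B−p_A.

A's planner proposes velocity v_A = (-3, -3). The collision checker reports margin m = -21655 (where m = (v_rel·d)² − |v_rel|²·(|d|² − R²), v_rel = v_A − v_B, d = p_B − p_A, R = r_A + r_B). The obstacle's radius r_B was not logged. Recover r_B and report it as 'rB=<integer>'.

m = -21655
d = (-22, -1);  v_rel = (5, -7),  |v_rel|² = 74
v_rel×d = (5)·(-1) − (-7)·(-22) = -159
since m = R²·74 − (-159)²:  R² = (25281 + -21655) / 74 = 49
R = √49 = 7  ⇒  r_B = 7 − 4 = 3

rB=3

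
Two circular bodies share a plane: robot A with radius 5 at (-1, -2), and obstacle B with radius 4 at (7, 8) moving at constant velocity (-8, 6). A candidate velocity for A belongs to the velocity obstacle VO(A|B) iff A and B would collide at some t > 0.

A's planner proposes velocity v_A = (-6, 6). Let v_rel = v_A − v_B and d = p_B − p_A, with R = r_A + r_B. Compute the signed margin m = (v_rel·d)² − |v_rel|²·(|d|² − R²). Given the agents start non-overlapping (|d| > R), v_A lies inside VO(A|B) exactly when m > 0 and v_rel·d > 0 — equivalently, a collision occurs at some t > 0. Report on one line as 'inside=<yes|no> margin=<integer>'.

d = (8, 10),  |d|² = 164;  R = 5+4 = 9,  c = 164−9² = 83
v_rel = (2, 0),  |v_rel|² = 4;  v_rel·d = (2)·(8) + (0)·(10) = 16
4·t² − 32·t + 83 = 0  ⇒  m = 16² − 4·83 = -76
m = -76 < 0,  v_rel·d = 16 > 0  ⇒  outside

inside=no margin=-76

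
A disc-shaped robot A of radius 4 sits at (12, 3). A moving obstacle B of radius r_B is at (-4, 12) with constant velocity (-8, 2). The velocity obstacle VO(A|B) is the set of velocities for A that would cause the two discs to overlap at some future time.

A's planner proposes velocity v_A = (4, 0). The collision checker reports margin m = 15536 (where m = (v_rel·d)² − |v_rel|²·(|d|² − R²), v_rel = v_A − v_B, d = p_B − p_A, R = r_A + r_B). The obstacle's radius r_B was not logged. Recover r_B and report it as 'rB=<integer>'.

m = 15536
d = (-16, 9);  v_rel = (12, -2),  |v_rel|² = 148
v_rel×d = (12)·(9) − (-2)·(-16) = 76
since m = R²·148 − 76²:  R² = (5776 + 15536) / 148 = 144
R = √144 = 12  ⇒  r_B = 12 − 4 = 8

rB=8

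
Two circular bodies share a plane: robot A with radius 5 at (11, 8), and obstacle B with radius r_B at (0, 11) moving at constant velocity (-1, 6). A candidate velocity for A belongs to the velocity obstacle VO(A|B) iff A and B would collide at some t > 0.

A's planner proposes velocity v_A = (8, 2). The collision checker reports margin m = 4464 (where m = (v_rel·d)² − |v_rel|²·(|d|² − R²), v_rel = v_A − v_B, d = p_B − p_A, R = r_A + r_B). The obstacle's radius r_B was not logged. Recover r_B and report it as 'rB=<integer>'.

m = 4464
d = (-11, 3);  v_rel = (9, -4),  |v_rel|² = 97
v_rel×d = (9)·(3) − (-4)·(-11) = -17
since m = R²·97 − (-17)²:  R² = (289 + 4464) / 97 = 49
R = √49 = 7  ⇒  r_B = 7 − 5 = 2

rB=2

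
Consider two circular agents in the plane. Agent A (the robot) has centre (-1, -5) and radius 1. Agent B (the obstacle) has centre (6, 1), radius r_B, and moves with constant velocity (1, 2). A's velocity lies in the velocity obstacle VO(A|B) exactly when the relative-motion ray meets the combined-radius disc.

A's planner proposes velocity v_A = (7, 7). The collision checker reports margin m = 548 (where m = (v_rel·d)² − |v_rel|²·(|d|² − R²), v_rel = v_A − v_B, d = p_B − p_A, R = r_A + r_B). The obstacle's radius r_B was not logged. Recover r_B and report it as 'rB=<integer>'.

m = 548
d = (7, 6);  v_rel = (6, 5),  |v_rel|² = 61
v_rel×d = (6)·(6) − (5)·(7) = 1
since m = R²·61 − 1²:  R² = (1 + 548) / 61 = 9
R = √9 = 3  ⇒  r_B = 3 − 1 = 2

rB=2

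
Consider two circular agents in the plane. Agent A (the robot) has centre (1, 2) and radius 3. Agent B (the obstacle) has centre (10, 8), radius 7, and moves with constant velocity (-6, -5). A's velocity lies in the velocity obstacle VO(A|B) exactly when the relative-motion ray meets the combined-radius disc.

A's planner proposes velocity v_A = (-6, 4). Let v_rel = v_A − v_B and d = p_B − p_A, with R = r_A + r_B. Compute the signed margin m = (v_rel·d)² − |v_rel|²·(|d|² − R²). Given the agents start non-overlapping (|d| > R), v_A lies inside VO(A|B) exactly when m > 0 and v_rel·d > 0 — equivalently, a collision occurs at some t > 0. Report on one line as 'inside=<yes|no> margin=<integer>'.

d = (9, 6),  |d|² = 117;  R = 3+7 = 10,  c = 117−10² = 17
v_rel = (0, 9),  |v_rel|² = 81;  v_rel·d = (0)·(9) + (9)·(6) = 54
81·t² − 108·t + 17 = 0  ⇒  m = 54² − 81·17 = 1539
m = 1539 > 0,  v_rel·d = 54 > 0  ⇒  inside

inside=yes margin=1539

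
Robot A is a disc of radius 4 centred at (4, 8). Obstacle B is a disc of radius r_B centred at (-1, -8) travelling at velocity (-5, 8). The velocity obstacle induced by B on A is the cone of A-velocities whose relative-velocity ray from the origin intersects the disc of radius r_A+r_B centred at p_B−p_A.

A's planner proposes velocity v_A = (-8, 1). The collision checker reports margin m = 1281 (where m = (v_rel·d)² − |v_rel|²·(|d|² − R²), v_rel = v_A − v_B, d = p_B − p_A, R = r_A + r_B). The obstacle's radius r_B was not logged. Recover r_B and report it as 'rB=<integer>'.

m = 1281
d = (-5, -16);  v_rel = (-3, -7),  |v_rel|² = 58
v_rel×d = (-3)·(-16) − (-7)·(-5) = 13
since m = R²·58 − 13²:  R² = (169 + 1281) / 58 = 25
R = √25 = 5  ⇒  r_B = 5 − 4 = 1

rB=1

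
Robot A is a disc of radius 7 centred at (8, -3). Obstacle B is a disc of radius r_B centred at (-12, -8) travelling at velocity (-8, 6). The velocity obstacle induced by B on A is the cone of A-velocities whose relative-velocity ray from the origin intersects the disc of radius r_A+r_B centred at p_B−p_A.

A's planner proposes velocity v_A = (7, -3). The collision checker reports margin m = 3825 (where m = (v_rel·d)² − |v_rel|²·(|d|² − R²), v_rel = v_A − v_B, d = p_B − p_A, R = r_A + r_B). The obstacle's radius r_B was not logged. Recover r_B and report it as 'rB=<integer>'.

m = 3825
d = (-20, -5);  v_rel = (15, -9),  |v_rel|² = 306
v_rel×d = (15)·(-5) − (-9)·(-20) = -255
since m = R²·306 − (-255)²:  R² = (65025 + 3825) / 306 = 225
R = √225 = 15  ⇒  r_B = 15 − 7 = 8

rB=8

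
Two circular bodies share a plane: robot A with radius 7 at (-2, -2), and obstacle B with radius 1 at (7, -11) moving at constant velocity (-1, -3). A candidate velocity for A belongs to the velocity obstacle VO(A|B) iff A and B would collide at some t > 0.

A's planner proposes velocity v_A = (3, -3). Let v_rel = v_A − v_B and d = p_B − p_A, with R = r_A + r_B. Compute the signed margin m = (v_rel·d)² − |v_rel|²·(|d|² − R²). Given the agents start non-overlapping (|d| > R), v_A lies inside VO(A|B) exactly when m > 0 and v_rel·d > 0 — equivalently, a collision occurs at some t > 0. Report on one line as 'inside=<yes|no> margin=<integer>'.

d = (9, -9),  |d|² = 162;  R = 7+1 = 8,  c = 162−8² = 98
v_rel = (4, 0),  |v_rel|² = 16;  v_rel·d = (4)·(9) + (0)·(-9) = 36
16·t² − 72·t + 98 = 0  ⇒  m = 36² − 16·98 = -272
m = -272 < 0,  v_rel·d = 36 > 0  ⇒  outside

inside=no margin=-272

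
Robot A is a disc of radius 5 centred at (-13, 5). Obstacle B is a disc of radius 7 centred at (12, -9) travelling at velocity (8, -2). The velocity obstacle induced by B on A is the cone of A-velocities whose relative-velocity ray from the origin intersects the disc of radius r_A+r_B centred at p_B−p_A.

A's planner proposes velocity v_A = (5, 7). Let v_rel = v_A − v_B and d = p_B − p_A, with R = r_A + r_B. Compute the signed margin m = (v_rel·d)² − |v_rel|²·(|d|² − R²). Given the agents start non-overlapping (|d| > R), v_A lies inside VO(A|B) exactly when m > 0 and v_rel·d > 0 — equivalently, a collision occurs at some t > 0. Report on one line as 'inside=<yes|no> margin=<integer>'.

d = (25, -14),  |d|² = 821;  R = 5+7 = 12,  c = 821−12² = 677
v_rel = (-3, 9),  |v_rel|² = 90;  v_rel·d = (-3)·(25) + (9)·(-14) = -201
90·t² + 402·t + 677 = 0  ⇒  m = (-201)² − 90·677 = -20529
m = -20529 < 0,  v_rel·d = -201 < 0  ⇒  outside

inside=no margin=-20529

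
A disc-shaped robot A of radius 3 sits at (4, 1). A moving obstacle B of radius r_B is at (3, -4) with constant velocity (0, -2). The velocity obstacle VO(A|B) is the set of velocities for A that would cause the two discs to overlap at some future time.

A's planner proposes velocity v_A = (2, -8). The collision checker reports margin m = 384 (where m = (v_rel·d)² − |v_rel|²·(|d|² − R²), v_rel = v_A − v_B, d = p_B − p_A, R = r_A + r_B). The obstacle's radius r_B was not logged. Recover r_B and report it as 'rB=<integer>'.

m = 384
d = (-1, -5);  v_rel = (2, -6),  |v_rel|² = 40
v_rel×d = (2)·(-5) − (-6)·(-1) = -16
since m = R²·40 − (-16)²:  R² = (256 + 384) / 40 = 16
R = √16 = 4  ⇒  r_B = 4 − 3 = 1

rB=1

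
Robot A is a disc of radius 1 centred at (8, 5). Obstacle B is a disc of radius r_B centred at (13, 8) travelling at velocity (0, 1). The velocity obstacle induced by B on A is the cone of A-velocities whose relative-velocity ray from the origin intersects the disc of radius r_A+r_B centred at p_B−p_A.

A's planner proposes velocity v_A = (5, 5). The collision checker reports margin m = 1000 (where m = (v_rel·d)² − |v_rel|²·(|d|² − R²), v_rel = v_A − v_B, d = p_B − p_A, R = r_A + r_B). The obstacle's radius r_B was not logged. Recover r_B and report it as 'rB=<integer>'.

m = 1000
d = (5, 3);  v_rel = (5, 4),  |v_rel|² = 41
v_rel×d = (5)·(3) − (4)·(5) = -5
since m = R²·41 − (-5)²:  R² = (25 + 1000) / 41 = 25
R = √25 = 5  ⇒  r_B = 5 − 1 = 4

rB=4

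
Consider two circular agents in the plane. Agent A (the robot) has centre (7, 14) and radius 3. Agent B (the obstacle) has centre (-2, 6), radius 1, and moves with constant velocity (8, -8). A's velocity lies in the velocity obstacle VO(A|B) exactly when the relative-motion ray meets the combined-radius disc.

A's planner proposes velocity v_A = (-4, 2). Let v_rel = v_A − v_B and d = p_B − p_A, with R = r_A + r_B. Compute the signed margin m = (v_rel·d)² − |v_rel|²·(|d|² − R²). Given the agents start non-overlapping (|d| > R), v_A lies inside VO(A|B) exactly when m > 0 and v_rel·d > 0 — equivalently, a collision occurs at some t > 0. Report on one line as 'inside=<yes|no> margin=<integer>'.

d = (-9, -8),  |d|² = 145;  R = 3+1 = 4,  c = 145−4² = 129
v_rel = (-12, 10),  |v_rel|² = 244;  v_rel·d = (-12)·(-9) + (10)·(-8) = 28
244·t² − 56·t + 129 = 0  ⇒  m = 28² − 244·129 = -30692
m = -30692 < 0,  v_rel·d = 28 > 0  ⇒  outside

inside=no margin=-30692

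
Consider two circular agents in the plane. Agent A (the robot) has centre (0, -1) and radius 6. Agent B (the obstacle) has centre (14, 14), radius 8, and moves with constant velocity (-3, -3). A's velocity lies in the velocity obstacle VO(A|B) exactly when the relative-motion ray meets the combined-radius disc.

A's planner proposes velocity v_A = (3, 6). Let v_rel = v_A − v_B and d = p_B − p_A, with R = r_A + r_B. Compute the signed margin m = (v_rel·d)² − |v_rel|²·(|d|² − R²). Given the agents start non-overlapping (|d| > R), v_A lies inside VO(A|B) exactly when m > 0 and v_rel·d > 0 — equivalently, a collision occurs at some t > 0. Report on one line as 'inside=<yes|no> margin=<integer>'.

d = (14, 15),  |d|² = 421;  R = 6+8 = 14,  c = 421−14² = 225
v_rel = (6, 9),  |v_rel|² = 117;  v_rel·d = (6)·(14) + (9)·(15) = 219
117·t² − 438·t + 225 = 0  ⇒  m = 219² − 117·225 = 21636
m = 21636 > 0,  v_rel·d = 219 > 0  ⇒  inside

inside=yes margin=21636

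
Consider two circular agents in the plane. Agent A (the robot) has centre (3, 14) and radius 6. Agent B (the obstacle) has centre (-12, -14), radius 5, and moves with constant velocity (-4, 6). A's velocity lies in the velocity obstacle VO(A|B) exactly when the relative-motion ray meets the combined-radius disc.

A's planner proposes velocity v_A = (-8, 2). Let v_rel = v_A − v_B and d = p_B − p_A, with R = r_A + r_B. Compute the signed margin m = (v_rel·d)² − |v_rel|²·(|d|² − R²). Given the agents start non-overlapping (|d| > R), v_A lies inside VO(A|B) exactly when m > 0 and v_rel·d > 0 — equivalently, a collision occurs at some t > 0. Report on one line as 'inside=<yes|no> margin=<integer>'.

d = (-15, -28),  |d|² = 1009;  R = 6+5 = 11,  c = 1009−11² = 888
v_rel = (-4, -4),  |v_rel|² = 32;  v_rel·d = (-4)·(-15) + (-4)·(-28) = 172
32·t² − 344·t + 888 = 0  ⇒  m = 172² − 32·888 = 1168
m = 1168 > 0,  v_rel·d = 172 > 0  ⇒  inside

inside=yes margin=1168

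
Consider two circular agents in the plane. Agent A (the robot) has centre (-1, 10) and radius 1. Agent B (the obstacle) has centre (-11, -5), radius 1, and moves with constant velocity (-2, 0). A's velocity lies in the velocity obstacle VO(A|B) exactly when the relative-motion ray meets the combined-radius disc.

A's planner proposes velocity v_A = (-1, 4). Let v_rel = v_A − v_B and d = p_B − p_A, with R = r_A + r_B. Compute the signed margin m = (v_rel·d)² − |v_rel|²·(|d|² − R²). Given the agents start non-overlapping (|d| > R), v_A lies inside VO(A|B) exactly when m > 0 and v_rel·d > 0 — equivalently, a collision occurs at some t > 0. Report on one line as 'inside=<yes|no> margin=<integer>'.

d = (-10, -15),  |d|² = 325;  R = 1+1 = 2,  c = 325−2² = 321
v_rel = (1, 4),  |v_rel|² = 17;  v_rel·d = (1)·(-10) + (4)·(-15) = -70
17·t² + 140·t + 321 = 0  ⇒  m = (-70)² − 17·321 = -557
m = -557 < 0,  v_rel·d = -70 < 0  ⇒  outside

inside=no margin=-557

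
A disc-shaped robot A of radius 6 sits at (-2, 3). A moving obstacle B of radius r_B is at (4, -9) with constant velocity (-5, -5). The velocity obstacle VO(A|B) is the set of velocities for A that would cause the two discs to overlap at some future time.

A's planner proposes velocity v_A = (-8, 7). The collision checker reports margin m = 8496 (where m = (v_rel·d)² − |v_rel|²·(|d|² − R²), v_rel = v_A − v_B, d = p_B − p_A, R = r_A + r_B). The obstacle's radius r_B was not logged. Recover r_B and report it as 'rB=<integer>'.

m = 8496
d = (6, -12);  v_rel = (-3, 12),  |v_rel|² = 153
v_rel×d = (-3)·(-12) − (12)·(6) = -36
since m = R²·153 − (-36)²:  R² = (1296 + 8496) / 153 = 64
R = √64 = 8  ⇒  r_B = 8 − 6 = 2

rB=2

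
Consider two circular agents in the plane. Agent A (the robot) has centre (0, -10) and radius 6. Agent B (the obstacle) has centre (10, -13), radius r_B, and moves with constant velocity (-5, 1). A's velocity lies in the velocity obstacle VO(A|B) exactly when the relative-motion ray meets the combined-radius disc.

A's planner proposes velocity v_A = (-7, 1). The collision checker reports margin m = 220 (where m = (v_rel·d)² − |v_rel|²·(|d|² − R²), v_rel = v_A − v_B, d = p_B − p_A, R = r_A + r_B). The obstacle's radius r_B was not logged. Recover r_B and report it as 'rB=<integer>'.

m = 220
d = (10, -3);  v_rel = (-2, 0),  |v_rel|² = 4
v_rel×d = (-2)·(-3) − (0)·(10) = 6
since m = R²·4 − 6²:  R² = (36 + 220) / 4 = 64
R = √64 = 8  ⇒  r_B = 8 − 6 = 2

rB=2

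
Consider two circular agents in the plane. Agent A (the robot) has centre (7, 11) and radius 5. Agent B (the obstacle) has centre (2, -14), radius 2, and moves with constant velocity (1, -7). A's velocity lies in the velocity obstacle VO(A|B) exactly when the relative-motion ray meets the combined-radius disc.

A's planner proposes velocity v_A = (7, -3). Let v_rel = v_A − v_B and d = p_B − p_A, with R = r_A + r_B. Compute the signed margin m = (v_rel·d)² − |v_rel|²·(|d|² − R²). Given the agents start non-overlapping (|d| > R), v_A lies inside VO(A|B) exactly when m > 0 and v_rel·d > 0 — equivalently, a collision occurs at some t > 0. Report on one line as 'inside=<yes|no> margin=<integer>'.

d = (-5, -25),  |d|² = 650;  R = 5+2 = 7,  c = 650−7² = 601
v_rel = (6, 4),  |v_rel|² = 52;  v_rel·d = (6)·(-5) + (4)·(-25) = -130
52·t² + 260·t + 601 = 0  ⇒  m = (-130)² − 52·601 = -14352
m = -14352 < 0,  v_rel·d = -130 < 0  ⇒  outside

inside=no margin=-14352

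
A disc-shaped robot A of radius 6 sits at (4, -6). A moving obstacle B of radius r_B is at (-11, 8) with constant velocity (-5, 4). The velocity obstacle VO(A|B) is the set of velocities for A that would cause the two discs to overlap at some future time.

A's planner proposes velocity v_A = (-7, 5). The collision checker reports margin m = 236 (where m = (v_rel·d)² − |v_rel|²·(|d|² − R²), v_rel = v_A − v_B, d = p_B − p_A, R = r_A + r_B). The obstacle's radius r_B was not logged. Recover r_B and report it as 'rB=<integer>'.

m = 236
d = (-15, 14);  v_rel = (-2, 1),  |v_rel|² = 5
v_rel×d = (-2)·(14) − (1)·(-15) = -13
since m = R²·5 − (-13)²:  R² = (169 + 236) / 5 = 81
R = √81 = 9  ⇒  r_B = 9 − 6 = 3

rB=3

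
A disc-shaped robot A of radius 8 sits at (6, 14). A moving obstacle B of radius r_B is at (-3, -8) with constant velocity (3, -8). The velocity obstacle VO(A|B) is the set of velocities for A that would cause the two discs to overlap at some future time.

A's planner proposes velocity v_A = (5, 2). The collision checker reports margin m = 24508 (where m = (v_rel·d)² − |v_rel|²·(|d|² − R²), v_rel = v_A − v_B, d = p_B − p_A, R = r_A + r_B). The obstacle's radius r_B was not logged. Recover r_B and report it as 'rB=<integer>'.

m = 24508
d = (-9, -22);  v_rel = (2, 10),  |v_rel|² = 104
v_rel×d = (2)·(-22) − (10)·(-9) = 46
since m = R²·104 − 46²:  R² = (2116 + 24508) / 104 = 256
R = √256 = 16  ⇒  r_B = 16 − 8 = 8

rB=8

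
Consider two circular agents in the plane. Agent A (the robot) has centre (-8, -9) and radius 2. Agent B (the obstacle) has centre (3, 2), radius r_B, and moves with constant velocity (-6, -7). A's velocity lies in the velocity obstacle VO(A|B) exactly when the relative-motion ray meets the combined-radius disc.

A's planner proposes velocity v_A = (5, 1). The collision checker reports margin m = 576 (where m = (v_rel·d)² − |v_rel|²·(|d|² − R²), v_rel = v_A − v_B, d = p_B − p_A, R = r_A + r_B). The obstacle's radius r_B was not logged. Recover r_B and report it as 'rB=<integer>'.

m = 576
d = (11, 11);  v_rel = (11, 8),  |v_rel|² = 185
v_rel×d = (11)·(11) − (8)·(11) = 33
since m = R²·185 − 33²:  R² = (1089 + 576) / 185 = 9
R = √9 = 3  ⇒  r_B = 3 − 2 = 1

rB=1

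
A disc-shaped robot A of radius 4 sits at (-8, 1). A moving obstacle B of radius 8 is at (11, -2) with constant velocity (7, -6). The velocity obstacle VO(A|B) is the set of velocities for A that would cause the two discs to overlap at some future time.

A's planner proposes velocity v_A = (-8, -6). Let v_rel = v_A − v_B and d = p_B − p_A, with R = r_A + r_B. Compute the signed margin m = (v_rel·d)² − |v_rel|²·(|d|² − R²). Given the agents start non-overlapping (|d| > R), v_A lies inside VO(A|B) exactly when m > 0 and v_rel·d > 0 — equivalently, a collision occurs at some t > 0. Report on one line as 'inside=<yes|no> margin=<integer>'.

d = (19, -3),  |d|² = 370;  R = 4+8 = 12,  c = 370−12² = 226
v_rel = (-15, 0),  |v_rel|² = 225;  v_rel·d = (-15)·(19) + (0)·(-3) = -285
225·t² + 570·t + 226 = 0  ⇒  m = (-285)² − 225·226 = 30375
m = 30375 > 0,  v_rel·d = -285 < 0  ⇒  outside

inside=no margin=30375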